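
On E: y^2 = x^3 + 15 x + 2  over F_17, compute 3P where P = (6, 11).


k = 3 = 11_2 (binary, LSB first: 11)
Double-and-add from P = (6, 11):
  bit 0 = 1: acc = O + (6, 11) = (6, 11)
  bit 1 = 1: acc = (6, 11) + (7, 12) = (5, 7)

3P = (5, 7)


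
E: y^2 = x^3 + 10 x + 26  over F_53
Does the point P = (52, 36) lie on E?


Check whether y^2 = x^3 + 10 x + 26 (mod 53) for (x, y) = (52, 36).
LHS: y^2 = 36^2 mod 53 = 24
RHS: x^3 + 10 x + 26 = 52^3 + 10*52 + 26 mod 53 = 15
LHS != RHS

No, not on the curve


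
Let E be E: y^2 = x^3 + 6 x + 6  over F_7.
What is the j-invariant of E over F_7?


Delta = -16(4 a^3 + 27 b^2) mod 7 = 3
-1728 * (4 a)^3 = -1728 * (4*6)^3 mod 7 = 6
j = 6 * 3^(-1) mod 7 = 2

j = 2 (mod 7)


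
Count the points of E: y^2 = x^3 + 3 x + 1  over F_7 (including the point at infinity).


For each x in F_7, count y with y^2 = x^3 + 3 x + 1 mod 7:
  x = 0: RHS = 1, y in [1, 6]  -> 2 point(s)
  x = 2: RHS = 1, y in [1, 6]  -> 2 point(s)
  x = 3: RHS = 2, y in [3, 4]  -> 2 point(s)
  x = 4: RHS = 0, y in [0]  -> 1 point(s)
  x = 5: RHS = 1, y in [1, 6]  -> 2 point(s)
  x = 6: RHS = 4, y in [2, 5]  -> 2 point(s)
Affine points: 11. Add the point at infinity: total = 12.

#E(F_7) = 12


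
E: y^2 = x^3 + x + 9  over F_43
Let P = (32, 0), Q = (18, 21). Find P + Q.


P != Q, so use the chord formula.
s = (y2 - y1) / (x2 - x1) = (21) / (29) mod 43 = 20
x3 = s^2 - x1 - x2 mod 43 = 20^2 - 32 - 18 = 6
y3 = s (x1 - x3) - y1 mod 43 = 20 * (32 - 6) - 0 = 4

P + Q = (6, 4)


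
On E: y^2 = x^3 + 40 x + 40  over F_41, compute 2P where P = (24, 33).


Doubling: s = (3 x1^2 + a) / (2 y1)
s = (3*24^2 + 40) / (2*33) mod 41 = 33
x3 = s^2 - 2 x1 mod 41 = 33^2 - 2*24 = 16
y3 = s (x1 - x3) - y1 mod 41 = 33 * (24 - 16) - 33 = 26

2P = (16, 26)


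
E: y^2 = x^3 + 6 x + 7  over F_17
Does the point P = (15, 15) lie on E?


Check whether y^2 = x^3 + 6 x + 7 (mod 17) for (x, y) = (15, 15).
LHS: y^2 = 15^2 mod 17 = 4
RHS: x^3 + 6 x + 7 = 15^3 + 6*15 + 7 mod 17 = 4
LHS = RHS

Yes, on the curve


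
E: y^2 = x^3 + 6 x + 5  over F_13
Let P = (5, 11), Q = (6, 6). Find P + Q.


P != Q, so use the chord formula.
s = (y2 - y1) / (x2 - x1) = (8) / (1) mod 13 = 8
x3 = s^2 - x1 - x2 mod 13 = 8^2 - 5 - 6 = 1
y3 = s (x1 - x3) - y1 mod 13 = 8 * (5 - 1) - 11 = 8

P + Q = (1, 8)


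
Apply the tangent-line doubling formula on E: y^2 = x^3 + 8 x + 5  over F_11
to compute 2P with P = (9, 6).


Doubling: s = (3 x1^2 + a) / (2 y1)
s = (3*9^2 + 8) / (2*6) mod 11 = 9
x3 = s^2 - 2 x1 mod 11 = 9^2 - 2*9 = 8
y3 = s (x1 - x3) - y1 mod 11 = 9 * (9 - 8) - 6 = 3

2P = (8, 3)


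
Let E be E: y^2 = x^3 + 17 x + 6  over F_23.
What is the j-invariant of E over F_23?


Delta = -16(4 a^3 + 27 b^2) mod 23 = 20
-1728 * (4 a)^3 = -1728 * (4*17)^3 mod 23 = 3
j = 3 * 20^(-1) mod 23 = 22

j = 22 (mod 23)


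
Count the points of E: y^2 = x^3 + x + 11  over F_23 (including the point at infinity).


For each x in F_23, count y with y^2 = x^3 + 1 x + 11 mod 23:
  x = 1: RHS = 13, y in [6, 17]  -> 2 point(s)
  x = 3: RHS = 18, y in [8, 15]  -> 2 point(s)
  x = 5: RHS = 3, y in [7, 16]  -> 2 point(s)
  x = 6: RHS = 3, y in [7, 16]  -> 2 point(s)
  x = 7: RHS = 16, y in [4, 19]  -> 2 point(s)
  x = 8: RHS = 2, y in [5, 18]  -> 2 point(s)
  x = 9: RHS = 13, y in [6, 17]  -> 2 point(s)
  x = 10: RHS = 9, y in [3, 20]  -> 2 point(s)
  x = 12: RHS = 3, y in [7, 16]  -> 2 point(s)
  x = 13: RHS = 13, y in [6, 17]  -> 2 point(s)
  x = 14: RHS = 9, y in [3, 20]  -> 2 point(s)
  x = 16: RHS = 6, y in [11, 12]  -> 2 point(s)
  x = 19: RHS = 12, y in [9, 14]  -> 2 point(s)
  x = 20: RHS = 4, y in [2, 21]  -> 2 point(s)
  x = 21: RHS = 1, y in [1, 22]  -> 2 point(s)
  x = 22: RHS = 9, y in [3, 20]  -> 2 point(s)
Affine points: 32. Add the point at infinity: total = 33.

#E(F_23) = 33


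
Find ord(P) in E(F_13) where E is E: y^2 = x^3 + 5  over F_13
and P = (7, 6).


Compute successive multiples of P until we hit O:
  1P = (7, 6)
  2P = (2, 0)
  3P = (7, 7)
  4P = O

ord(P) = 4


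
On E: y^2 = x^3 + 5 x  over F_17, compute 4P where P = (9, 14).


k = 4 = 100_2 (binary, LSB first: 001)
Double-and-add from P = (9, 14):
  bit 0 = 0: acc unchanged = O
  bit 1 = 0: acc unchanged = O
  bit 2 = 1: acc = O + (4, 4) = (4, 4)

4P = (4, 4)


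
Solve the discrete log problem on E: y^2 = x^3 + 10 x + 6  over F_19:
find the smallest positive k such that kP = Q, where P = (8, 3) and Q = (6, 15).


Enumerate multiples of P until we hit Q = (6, 15):
  1P = (8, 3)
  2P = (7, 18)
  3P = (1, 6)
  4P = (16, 14)
  5P = (15, 4)
  6P = (3, 14)
  7P = (6, 4)
  8P = (10, 17)
  9P = (12, 7)
  10P = (0, 5)
  11P = (17, 4)
  12P = (17, 15)
  13P = (0, 14)
  14P = (12, 12)
  15P = (10, 2)
  16P = (6, 15)
Match found at i = 16.

k = 16


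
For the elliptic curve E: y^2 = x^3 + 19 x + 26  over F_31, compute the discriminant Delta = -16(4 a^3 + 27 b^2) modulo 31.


4 a^3 + 27 b^2 = 4*19^3 + 27*26^2 = 27436 + 18252 = 45688
Delta = -16 * (45688) = -731008
Delta mod 31 = 3

Delta = 3 (mod 31)


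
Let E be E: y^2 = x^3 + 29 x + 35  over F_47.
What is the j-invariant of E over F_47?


Delta = -16(4 a^3 + 27 b^2) mod 47 = 41
-1728 * (4 a)^3 = -1728 * (4*29)^3 mod 47 = 4
j = 4 * 41^(-1) mod 47 = 15

j = 15 (mod 47)


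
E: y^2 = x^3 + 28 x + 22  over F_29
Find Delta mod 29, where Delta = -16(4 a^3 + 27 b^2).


4 a^3 + 27 b^2 = 4*28^3 + 27*22^2 = 87808 + 13068 = 100876
Delta = -16 * (100876) = -1614016
Delta mod 29 = 8

Delta = 8 (mod 29)


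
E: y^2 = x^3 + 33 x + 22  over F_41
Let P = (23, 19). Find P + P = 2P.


Doubling: s = (3 x1^2 + a) / (2 y1)
s = (3*23^2 + 33) / (2*19) mod 41 = 34
x3 = s^2 - 2 x1 mod 41 = 34^2 - 2*23 = 3
y3 = s (x1 - x3) - y1 mod 41 = 34 * (23 - 3) - 19 = 5

2P = (3, 5)


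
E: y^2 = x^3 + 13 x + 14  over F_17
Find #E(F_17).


For each x in F_17, count y with y^2 = x^3 + 13 x + 14 mod 17:
  x = 5: RHS = 0, y in [0]  -> 1 point(s)
  x = 6: RHS = 2, y in [6, 11]  -> 2 point(s)
  x = 8: RHS = 1, y in [1, 16]  -> 2 point(s)
  x = 11: RHS = 9, y in [3, 14]  -> 2 point(s)
  x = 13: RHS = 0, y in [0]  -> 1 point(s)
  x = 14: RHS = 16, y in [4, 13]  -> 2 point(s)
  x = 16: RHS = 0, y in [0]  -> 1 point(s)
Affine points: 11. Add the point at infinity: total = 12.

#E(F_17) = 12


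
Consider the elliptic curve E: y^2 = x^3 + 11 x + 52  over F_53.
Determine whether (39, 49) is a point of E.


Check whether y^2 = x^3 + 11 x + 52 (mod 53) for (x, y) = (39, 49).
LHS: y^2 = 49^2 mod 53 = 16
RHS: x^3 + 11 x + 52 = 39^3 + 11*39 + 52 mod 53 = 16
LHS = RHS

Yes, on the curve


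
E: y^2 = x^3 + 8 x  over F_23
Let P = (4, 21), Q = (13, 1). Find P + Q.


P != Q, so use the chord formula.
s = (y2 - y1) / (x2 - x1) = (3) / (9) mod 23 = 8
x3 = s^2 - x1 - x2 mod 23 = 8^2 - 4 - 13 = 1
y3 = s (x1 - x3) - y1 mod 23 = 8 * (4 - 1) - 21 = 3

P + Q = (1, 3)


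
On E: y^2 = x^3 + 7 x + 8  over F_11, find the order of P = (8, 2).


Compute successive multiples of P until we hit O:
  1P = (8, 2)
  2P = (4, 10)
  3P = (3, 10)
  4P = (3, 1)
  5P = (4, 1)
  6P = (8, 9)
  7P = O

ord(P) = 7


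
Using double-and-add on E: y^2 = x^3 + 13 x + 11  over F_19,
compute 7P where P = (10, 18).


k = 7 = 111_2 (binary, LSB first: 111)
Double-and-add from P = (10, 18):
  bit 0 = 1: acc = O + (10, 18) = (10, 18)
  bit 1 = 1: acc = (10, 18) + (5, 7) = (2, 11)
  bit 2 = 1: acc = (2, 11) + (14, 7) = (1, 14)

7P = (1, 14)


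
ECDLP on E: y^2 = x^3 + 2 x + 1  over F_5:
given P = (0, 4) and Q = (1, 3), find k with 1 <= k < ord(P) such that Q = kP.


Enumerate multiples of P until we hit Q = (1, 3):
  1P = (0, 4)
  2P = (1, 2)
  3P = (3, 2)
  4P = (3, 3)
  5P = (1, 3)
Match found at i = 5.

k = 5


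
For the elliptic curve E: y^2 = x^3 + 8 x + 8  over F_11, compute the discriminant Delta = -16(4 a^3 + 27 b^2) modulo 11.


4 a^3 + 27 b^2 = 4*8^3 + 27*8^2 = 2048 + 1728 = 3776
Delta = -16 * (3776) = -60416
Delta mod 11 = 7

Delta = 7 (mod 11)


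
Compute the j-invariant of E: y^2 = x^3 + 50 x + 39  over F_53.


Delta = -16(4 a^3 + 27 b^2) mod 53 = 1
-1728 * (4 a)^3 = -1728 * (4*50)^3 mod 53 = 17
j = 17 * 1^(-1) mod 53 = 17

j = 17 (mod 53)


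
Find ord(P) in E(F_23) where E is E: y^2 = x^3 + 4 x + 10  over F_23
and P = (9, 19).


Compute successive multiples of P until we hit O:
  1P = (9, 19)
  2P = (7, 17)
  3P = (8, 5)
  4P = (18, 16)
  5P = (14, 21)
  6P = (2, 16)
  7P = (15, 8)
  8P = (3, 16)
  ... (continuing to 18P)
  18P = O

ord(P) = 18


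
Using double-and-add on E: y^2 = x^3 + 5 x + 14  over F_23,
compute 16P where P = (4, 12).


k = 16 = 10000_2 (binary, LSB first: 00001)
Double-and-add from P = (4, 12):
  bit 0 = 0: acc unchanged = O
  bit 1 = 0: acc unchanged = O
  bit 2 = 0: acc unchanged = O
  bit 3 = 0: acc unchanged = O
  bit 4 = 1: acc = O + (20, 8) = (20, 8)

16P = (20, 8)


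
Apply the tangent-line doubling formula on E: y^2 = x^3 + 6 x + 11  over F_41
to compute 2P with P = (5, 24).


Doubling: s = (3 x1^2 + a) / (2 y1)
s = (3*5^2 + 6) / (2*24) mod 41 = 35
x3 = s^2 - 2 x1 mod 41 = 35^2 - 2*5 = 26
y3 = s (x1 - x3) - y1 mod 41 = 35 * (5 - 26) - 24 = 20

2P = (26, 20)


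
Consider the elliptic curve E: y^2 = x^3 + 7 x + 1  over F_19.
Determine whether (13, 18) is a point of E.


Check whether y^2 = x^3 + 7 x + 1 (mod 19) for (x, y) = (13, 18).
LHS: y^2 = 18^2 mod 19 = 1
RHS: x^3 + 7 x + 1 = 13^3 + 7*13 + 1 mod 19 = 9
LHS != RHS

No, not on the curve


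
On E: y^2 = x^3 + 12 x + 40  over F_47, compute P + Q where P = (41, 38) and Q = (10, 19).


P != Q, so use the chord formula.
s = (y2 - y1) / (x2 - x1) = (28) / (16) mod 47 = 37
x3 = s^2 - x1 - x2 mod 47 = 37^2 - 41 - 10 = 2
y3 = s (x1 - x3) - y1 mod 47 = 37 * (41 - 2) - 38 = 42

P + Q = (2, 42)


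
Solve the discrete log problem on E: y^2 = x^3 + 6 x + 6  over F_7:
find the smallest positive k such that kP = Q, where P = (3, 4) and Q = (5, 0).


Enumerate multiples of P until we hit Q = (5, 0):
  1P = (3, 4)
  2P = (5, 0)
Match found at i = 2.

k = 2


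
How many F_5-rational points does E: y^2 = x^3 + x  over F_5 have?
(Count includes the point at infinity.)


For each x in F_5, count y with y^2 = x^3 + 1 x + 0 mod 5:
  x = 0: RHS = 0, y in [0]  -> 1 point(s)
  x = 2: RHS = 0, y in [0]  -> 1 point(s)
  x = 3: RHS = 0, y in [0]  -> 1 point(s)
Affine points: 3. Add the point at infinity: total = 4.

#E(F_5) = 4


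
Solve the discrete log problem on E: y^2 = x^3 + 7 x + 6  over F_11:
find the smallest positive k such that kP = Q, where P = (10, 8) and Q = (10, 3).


Enumerate multiples of P until we hit Q = (10, 3):
  1P = (10, 8)
  2P = (6, 0)
  3P = (10, 3)
Match found at i = 3.

k = 3


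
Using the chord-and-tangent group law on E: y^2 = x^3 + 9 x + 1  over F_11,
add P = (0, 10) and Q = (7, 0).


P != Q, so use the chord formula.
s = (y2 - y1) / (x2 - x1) = (1) / (7) mod 11 = 8
x3 = s^2 - x1 - x2 mod 11 = 8^2 - 0 - 7 = 2
y3 = s (x1 - x3) - y1 mod 11 = 8 * (0 - 2) - 10 = 7

P + Q = (2, 7)


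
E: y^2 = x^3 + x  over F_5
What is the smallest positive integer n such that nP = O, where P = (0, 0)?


Compute successive multiples of P until we hit O:
  1P = (0, 0)
  2P = O

ord(P) = 2


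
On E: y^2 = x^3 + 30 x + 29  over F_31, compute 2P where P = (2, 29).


k = 2 = 10_2 (binary, LSB first: 01)
Double-and-add from P = (2, 29):
  bit 0 = 0: acc unchanged = O
  bit 1 = 1: acc = O + (21, 0) = (21, 0)

2P = (21, 0)


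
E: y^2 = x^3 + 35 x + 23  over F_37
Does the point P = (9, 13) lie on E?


Check whether y^2 = x^3 + 35 x + 23 (mod 37) for (x, y) = (9, 13).
LHS: y^2 = 13^2 mod 37 = 21
RHS: x^3 + 35 x + 23 = 9^3 + 35*9 + 23 mod 37 = 31
LHS != RHS

No, not on the curve


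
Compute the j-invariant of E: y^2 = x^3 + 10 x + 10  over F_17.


Delta = -16(4 a^3 + 27 b^2) mod 17 = 2
-1728 * (4 a)^3 = -1728 * (4*10)^3 mod 17 = 4
j = 4 * 2^(-1) mod 17 = 2

j = 2 (mod 17)


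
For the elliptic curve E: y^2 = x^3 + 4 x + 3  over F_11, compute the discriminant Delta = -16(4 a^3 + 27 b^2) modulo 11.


4 a^3 + 27 b^2 = 4*4^3 + 27*3^2 = 256 + 243 = 499
Delta = -16 * (499) = -7984
Delta mod 11 = 2

Delta = 2 (mod 11)


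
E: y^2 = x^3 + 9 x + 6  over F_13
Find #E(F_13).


For each x in F_13, count y with y^2 = x^3 + 9 x + 6 mod 13:
  x = 1: RHS = 3, y in [4, 9]  -> 2 point(s)
  x = 6: RHS = 3, y in [4, 9]  -> 2 point(s)
  x = 7: RHS = 9, y in [3, 10]  -> 2 point(s)
  x = 9: RHS = 10, y in [6, 7]  -> 2 point(s)
  x = 10: RHS = 4, y in [2, 11]  -> 2 point(s)
  x = 12: RHS = 9, y in [3, 10]  -> 2 point(s)
Affine points: 12. Add the point at infinity: total = 13.

#E(F_13) = 13


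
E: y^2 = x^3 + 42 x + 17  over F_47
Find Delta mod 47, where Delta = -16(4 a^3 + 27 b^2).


4 a^3 + 27 b^2 = 4*42^3 + 27*17^2 = 296352 + 7803 = 304155
Delta = -16 * (304155) = -4866480
Delta mod 47 = 41

Delta = 41 (mod 47)


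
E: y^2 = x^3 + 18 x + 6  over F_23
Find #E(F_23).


For each x in F_23, count y with y^2 = x^3 + 18 x + 6 mod 23:
  x = 0: RHS = 6, y in [11, 12]  -> 2 point(s)
  x = 1: RHS = 2, y in [5, 18]  -> 2 point(s)
  x = 2: RHS = 4, y in [2, 21]  -> 2 point(s)
  x = 3: RHS = 18, y in [8, 15]  -> 2 point(s)
  x = 4: RHS = 4, y in [2, 21]  -> 2 point(s)
  x = 6: RHS = 8, y in [10, 13]  -> 2 point(s)
  x = 8: RHS = 18, y in [8, 15]  -> 2 point(s)
  x = 9: RHS = 0, y in [0]  -> 1 point(s)
  x = 10: RHS = 13, y in [6, 17]  -> 2 point(s)
  x = 12: RHS = 18, y in [8, 15]  -> 2 point(s)
  x = 14: RHS = 12, y in [9, 14]  -> 2 point(s)
  x = 17: RHS = 4, y in [2, 21]  -> 2 point(s)
  x = 19: RHS = 8, y in [10, 13]  -> 2 point(s)
  x = 21: RHS = 8, y in [10, 13]  -> 2 point(s)
Affine points: 27. Add the point at infinity: total = 28.

#E(F_23) = 28


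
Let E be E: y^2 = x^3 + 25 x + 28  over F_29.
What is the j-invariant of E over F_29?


Delta = -16(4 a^3 + 27 b^2) mod 29 = 10
-1728 * (4 a)^3 = -1728 * (4*25)^3 mod 29 = 3
j = 3 * 10^(-1) mod 29 = 9

j = 9 (mod 29)


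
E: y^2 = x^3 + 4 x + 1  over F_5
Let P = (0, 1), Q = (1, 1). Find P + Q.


P != Q, so use the chord formula.
s = (y2 - y1) / (x2 - x1) = (0) / (1) mod 5 = 0
x3 = s^2 - x1 - x2 mod 5 = 0^2 - 0 - 1 = 4
y3 = s (x1 - x3) - y1 mod 5 = 0 * (0 - 4) - 1 = 4

P + Q = (4, 4)


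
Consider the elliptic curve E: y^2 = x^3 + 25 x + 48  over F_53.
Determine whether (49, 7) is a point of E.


Check whether y^2 = x^3 + 25 x + 48 (mod 53) for (x, y) = (49, 7).
LHS: y^2 = 7^2 mod 53 = 49
RHS: x^3 + 25 x + 48 = 49^3 + 25*49 + 48 mod 53 = 43
LHS != RHS

No, not on the curve


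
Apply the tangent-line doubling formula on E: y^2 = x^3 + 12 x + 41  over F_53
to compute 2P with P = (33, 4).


Doubling: s = (3 x1^2 + a) / (2 y1)
s = (3*33^2 + 12) / (2*4) mod 53 = 19
x3 = s^2 - 2 x1 mod 53 = 19^2 - 2*33 = 30
y3 = s (x1 - x3) - y1 mod 53 = 19 * (33 - 30) - 4 = 0

2P = (30, 0)


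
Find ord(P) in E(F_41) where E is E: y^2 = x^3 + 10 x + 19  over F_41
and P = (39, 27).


Compute successive multiples of P until we hit O:
  1P = (39, 27)
  2P = (27, 28)
  3P = (18, 2)
  4P = (24, 26)
  5P = (17, 10)
  6P = (36, 7)
  7P = (15, 10)
  8P = (29, 4)
  ... (continuing to 42P)
  42P = O

ord(P) = 42


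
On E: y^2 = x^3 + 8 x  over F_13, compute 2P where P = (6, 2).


k = 2 = 10_2 (binary, LSB first: 01)
Double-and-add from P = (6, 2):
  bit 0 = 0: acc unchanged = O
  bit 1 = 1: acc = O + (10, 12) = (10, 12)

2P = (10, 12)


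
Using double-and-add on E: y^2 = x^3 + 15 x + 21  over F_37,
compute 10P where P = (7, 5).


k = 10 = 1010_2 (binary, LSB first: 0101)
Double-and-add from P = (7, 5):
  bit 0 = 0: acc unchanged = O
  bit 1 = 1: acc = O + (22, 11) = (22, 11)
  bit 2 = 0: acc unchanged = (22, 11)
  bit 3 = 1: acc = (22, 11) + (4, 16) = (0, 24)

10P = (0, 24)


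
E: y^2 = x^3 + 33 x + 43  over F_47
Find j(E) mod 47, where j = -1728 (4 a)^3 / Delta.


Delta = -16(4 a^3 + 27 b^2) mod 47 = 21
-1728 * (4 a)^3 = -1728 * (4*33)^3 mod 47 = 18
j = 18 * 21^(-1) mod 47 = 21

j = 21 (mod 47)


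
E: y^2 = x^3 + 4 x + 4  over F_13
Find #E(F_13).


For each x in F_13, count y with y^2 = x^3 + 4 x + 4 mod 13:
  x = 0: RHS = 4, y in [2, 11]  -> 2 point(s)
  x = 1: RHS = 9, y in [3, 10]  -> 2 point(s)
  x = 3: RHS = 4, y in [2, 11]  -> 2 point(s)
  x = 6: RHS = 10, y in [6, 7]  -> 2 point(s)
  x = 10: RHS = 4, y in [2, 11]  -> 2 point(s)
  x = 11: RHS = 1, y in [1, 12]  -> 2 point(s)
  x = 12: RHS = 12, y in [5, 8]  -> 2 point(s)
Affine points: 14. Add the point at infinity: total = 15.

#E(F_13) = 15


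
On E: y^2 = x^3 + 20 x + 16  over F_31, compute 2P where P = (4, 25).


Doubling: s = (3 x1^2 + a) / (2 y1)
s = (3*4^2 + 20) / (2*25) mod 31 = 15
x3 = s^2 - 2 x1 mod 31 = 15^2 - 2*4 = 0
y3 = s (x1 - x3) - y1 mod 31 = 15 * (4 - 0) - 25 = 4

2P = (0, 4)


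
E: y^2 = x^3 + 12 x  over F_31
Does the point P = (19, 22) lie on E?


Check whether y^2 = x^3 + 12 x + 0 (mod 31) for (x, y) = (19, 22).
LHS: y^2 = 22^2 mod 31 = 19
RHS: x^3 + 12 x + 0 = 19^3 + 12*19 + 0 mod 31 = 19
LHS = RHS

Yes, on the curve


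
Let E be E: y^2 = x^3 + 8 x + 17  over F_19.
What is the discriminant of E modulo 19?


4 a^3 + 27 b^2 = 4*8^3 + 27*17^2 = 2048 + 7803 = 9851
Delta = -16 * (9851) = -157616
Delta mod 19 = 8

Delta = 8 (mod 19)


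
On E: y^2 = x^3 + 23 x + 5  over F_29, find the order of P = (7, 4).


Compute successive multiples of P until we hit O:
  1P = (7, 4)
  2P = (8, 11)
  3P = (5, 10)
  4P = (26, 24)
  5P = (0, 11)
  6P = (23, 12)
  7P = (21, 18)
  8P = (2, 1)
  ... (continuing to 19P)
  19P = O

ord(P) = 19


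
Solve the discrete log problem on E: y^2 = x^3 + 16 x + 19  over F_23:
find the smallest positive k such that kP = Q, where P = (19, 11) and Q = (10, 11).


Enumerate multiples of P until we hit Q = (10, 11):
  1P = (19, 11)
  2P = (10, 11)
Match found at i = 2.

k = 2


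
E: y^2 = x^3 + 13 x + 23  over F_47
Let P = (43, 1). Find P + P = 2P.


Doubling: s = (3 x1^2 + a) / (2 y1)
s = (3*43^2 + 13) / (2*1) mod 47 = 7
x3 = s^2 - 2 x1 mod 47 = 7^2 - 2*43 = 10
y3 = s (x1 - x3) - y1 mod 47 = 7 * (43 - 10) - 1 = 42

2P = (10, 42)


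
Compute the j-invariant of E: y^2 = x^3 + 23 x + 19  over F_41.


Delta = -16(4 a^3 + 27 b^2) mod 41 = 37
-1728 * (4 a)^3 = -1728 * (4*23)^3 mod 41 = 27
j = 27 * 37^(-1) mod 41 = 24

j = 24 (mod 41)


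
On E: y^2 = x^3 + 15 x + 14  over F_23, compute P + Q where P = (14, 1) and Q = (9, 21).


P != Q, so use the chord formula.
s = (y2 - y1) / (x2 - x1) = (20) / (18) mod 23 = 19
x3 = s^2 - x1 - x2 mod 23 = 19^2 - 14 - 9 = 16
y3 = s (x1 - x3) - y1 mod 23 = 19 * (14 - 16) - 1 = 7

P + Q = (16, 7)


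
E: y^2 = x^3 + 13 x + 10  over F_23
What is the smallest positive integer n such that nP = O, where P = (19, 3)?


Compute successive multiples of P until we hit O:
  1P = (19, 3)
  2P = (20, 6)
  3P = (16, 6)
  4P = (12, 13)
  5P = (10, 17)
  6P = (18, 21)
  7P = (11, 14)
  8P = (1, 1)
  ... (continuing to 19P)
  19P = O

ord(P) = 19


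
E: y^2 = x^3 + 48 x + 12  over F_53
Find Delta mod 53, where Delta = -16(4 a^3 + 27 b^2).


4 a^3 + 27 b^2 = 4*48^3 + 27*12^2 = 442368 + 3888 = 446256
Delta = -16 * (446256) = -7140096
Delta mod 53 = 11

Delta = 11 (mod 53)


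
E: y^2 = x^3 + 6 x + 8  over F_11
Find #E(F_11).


For each x in F_11, count y with y^2 = x^3 + 6 x + 8 mod 11:
  x = 1: RHS = 4, y in [2, 9]  -> 2 point(s)
  x = 3: RHS = 9, y in [3, 8]  -> 2 point(s)
  x = 5: RHS = 9, y in [3, 8]  -> 2 point(s)
  x = 10: RHS = 1, y in [1, 10]  -> 2 point(s)
Affine points: 8. Add the point at infinity: total = 9.

#E(F_11) = 9


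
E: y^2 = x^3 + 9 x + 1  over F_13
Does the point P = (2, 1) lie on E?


Check whether y^2 = x^3 + 9 x + 1 (mod 13) for (x, y) = (2, 1).
LHS: y^2 = 1^2 mod 13 = 1
RHS: x^3 + 9 x + 1 = 2^3 + 9*2 + 1 mod 13 = 1
LHS = RHS

Yes, on the curve


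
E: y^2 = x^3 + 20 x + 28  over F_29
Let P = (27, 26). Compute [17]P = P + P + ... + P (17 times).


k = 17 = 10001_2 (binary, LSB first: 10001)
Double-and-add from P = (27, 26):
  bit 0 = 1: acc = O + (27, 26) = (27, 26)
  bit 1 = 0: acc unchanged = (27, 26)
  bit 2 = 0: acc unchanged = (27, 26)
  bit 3 = 0: acc unchanged = (27, 26)
  bit 4 = 1: acc = (27, 26) + (9, 3) = (6, 25)

17P = (6, 25)


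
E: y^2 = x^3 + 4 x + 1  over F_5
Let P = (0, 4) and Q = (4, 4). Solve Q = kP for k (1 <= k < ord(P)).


Enumerate multiples of P until we hit Q = (4, 4):
  1P = (0, 4)
  2P = (4, 4)
Match found at i = 2.

k = 2


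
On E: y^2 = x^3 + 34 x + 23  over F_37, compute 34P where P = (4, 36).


k = 34 = 100010_2 (binary, LSB first: 010001)
Double-and-add from P = (4, 36):
  bit 0 = 0: acc unchanged = O
  bit 1 = 1: acc = O + (8, 17) = (8, 17)
  bit 2 = 0: acc unchanged = (8, 17)
  bit 3 = 0: acc unchanged = (8, 17)
  bit 4 = 0: acc unchanged = (8, 17)
  bit 5 = 1: acc = (8, 17) + (36, 32) = (4, 1)

34P = (4, 1)


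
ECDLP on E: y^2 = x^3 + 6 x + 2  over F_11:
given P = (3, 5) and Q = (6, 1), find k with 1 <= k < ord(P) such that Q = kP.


Enumerate multiples of P until we hit Q = (6, 1):
  1P = (3, 5)
  2P = (5, 6)
  3P = (6, 10)
  4P = (6, 1)
Match found at i = 4.

k = 4


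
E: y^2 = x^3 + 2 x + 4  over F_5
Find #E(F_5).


For each x in F_5, count y with y^2 = x^3 + 2 x + 4 mod 5:
  x = 0: RHS = 4, y in [2, 3]  -> 2 point(s)
  x = 2: RHS = 1, y in [1, 4]  -> 2 point(s)
  x = 4: RHS = 1, y in [1, 4]  -> 2 point(s)
Affine points: 6. Add the point at infinity: total = 7.

#E(F_5) = 7


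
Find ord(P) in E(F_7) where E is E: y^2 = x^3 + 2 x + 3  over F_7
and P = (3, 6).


Compute successive multiples of P until we hit O:
  1P = (3, 6)
  2P = (3, 1)
  3P = O

ord(P) = 3


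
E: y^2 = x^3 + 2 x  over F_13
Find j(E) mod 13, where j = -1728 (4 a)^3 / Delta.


Delta = -16(4 a^3 + 27 b^2) mod 13 = 8
-1728 * (4 a)^3 = -1728 * (4*2)^3 mod 13 = 5
j = 5 * 8^(-1) mod 13 = 12

j = 12 (mod 13)


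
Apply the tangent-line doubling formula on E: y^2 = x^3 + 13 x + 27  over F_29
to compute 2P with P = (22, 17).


Doubling: s = (3 x1^2 + a) / (2 y1)
s = (3*22^2 + 13) / (2*17) mod 29 = 3
x3 = s^2 - 2 x1 mod 29 = 3^2 - 2*22 = 23
y3 = s (x1 - x3) - y1 mod 29 = 3 * (22 - 23) - 17 = 9

2P = (23, 9)


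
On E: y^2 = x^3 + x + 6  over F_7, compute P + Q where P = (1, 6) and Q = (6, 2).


P != Q, so use the chord formula.
s = (y2 - y1) / (x2 - x1) = (3) / (5) mod 7 = 2
x3 = s^2 - x1 - x2 mod 7 = 2^2 - 1 - 6 = 4
y3 = s (x1 - x3) - y1 mod 7 = 2 * (1 - 4) - 6 = 2

P + Q = (4, 2)


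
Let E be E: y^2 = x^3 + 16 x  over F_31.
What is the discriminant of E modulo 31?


4 a^3 + 27 b^2 = 4*16^3 + 27*0^2 = 16384 + 0 = 16384
Delta = -16 * (16384) = -262144
Delta mod 31 = 23

Delta = 23 (mod 31)


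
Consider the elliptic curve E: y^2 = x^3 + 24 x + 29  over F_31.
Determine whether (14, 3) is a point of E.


Check whether y^2 = x^3 + 24 x + 29 (mod 31) for (x, y) = (14, 3).
LHS: y^2 = 3^2 mod 31 = 9
RHS: x^3 + 24 x + 29 = 14^3 + 24*14 + 29 mod 31 = 9
LHS = RHS

Yes, on the curve


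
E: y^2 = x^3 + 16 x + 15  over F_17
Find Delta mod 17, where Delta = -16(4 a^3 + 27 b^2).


4 a^3 + 27 b^2 = 4*16^3 + 27*15^2 = 16384 + 6075 = 22459
Delta = -16 * (22459) = -359344
Delta mod 17 = 2

Delta = 2 (mod 17)


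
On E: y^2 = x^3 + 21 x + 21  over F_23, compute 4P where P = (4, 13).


k = 4 = 100_2 (binary, LSB first: 001)
Double-and-add from P = (4, 13):
  bit 0 = 0: acc unchanged = O
  bit 1 = 0: acc unchanged = O
  bit 2 = 1: acc = O + (20, 0) = (20, 0)

4P = (20, 0)


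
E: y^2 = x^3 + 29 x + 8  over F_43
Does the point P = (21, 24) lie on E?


Check whether y^2 = x^3 + 29 x + 8 (mod 43) for (x, y) = (21, 24).
LHS: y^2 = 24^2 mod 43 = 17
RHS: x^3 + 29 x + 8 = 21^3 + 29*21 + 8 mod 43 = 31
LHS != RHS

No, not on the curve


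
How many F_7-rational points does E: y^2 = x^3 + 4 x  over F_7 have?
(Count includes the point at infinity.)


For each x in F_7, count y with y^2 = x^3 + 4 x + 0 mod 7:
  x = 0: RHS = 0, y in [0]  -> 1 point(s)
  x = 2: RHS = 2, y in [3, 4]  -> 2 point(s)
  x = 3: RHS = 4, y in [2, 5]  -> 2 point(s)
  x = 6: RHS = 2, y in [3, 4]  -> 2 point(s)
Affine points: 7. Add the point at infinity: total = 8.

#E(F_7) = 8


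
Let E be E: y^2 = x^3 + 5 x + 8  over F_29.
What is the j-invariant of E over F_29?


Delta = -16(4 a^3 + 27 b^2) mod 29 = 22
-1728 * (4 a)^3 = -1728 * (4*5)^3 mod 29 = 10
j = 10 * 22^(-1) mod 29 = 11

j = 11 (mod 29)


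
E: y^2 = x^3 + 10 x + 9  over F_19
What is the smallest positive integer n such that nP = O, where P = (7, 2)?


Compute successive multiples of P until we hit O:
  1P = (7, 2)
  2P = (3, 3)
  3P = (15, 0)
  4P = (3, 16)
  5P = (7, 17)
  6P = O

ord(P) = 6


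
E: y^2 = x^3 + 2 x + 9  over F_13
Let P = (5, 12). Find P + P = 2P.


Doubling: s = (3 x1^2 + a) / (2 y1)
s = (3*5^2 + 2) / (2*12) mod 13 = 7
x3 = s^2 - 2 x1 mod 13 = 7^2 - 2*5 = 0
y3 = s (x1 - x3) - y1 mod 13 = 7 * (5 - 0) - 12 = 10

2P = (0, 10)


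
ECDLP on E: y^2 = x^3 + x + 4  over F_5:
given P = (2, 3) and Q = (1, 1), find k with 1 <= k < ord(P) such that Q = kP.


Enumerate multiples of P until we hit Q = (1, 1):
  1P = (2, 3)
  2P = (0, 3)
  3P = (3, 2)
  4P = (1, 1)
Match found at i = 4.

k = 4


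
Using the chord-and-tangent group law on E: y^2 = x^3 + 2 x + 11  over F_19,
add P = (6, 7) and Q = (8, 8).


P != Q, so use the chord formula.
s = (y2 - y1) / (x2 - x1) = (1) / (2) mod 19 = 10
x3 = s^2 - x1 - x2 mod 19 = 10^2 - 6 - 8 = 10
y3 = s (x1 - x3) - y1 mod 19 = 10 * (6 - 10) - 7 = 10

P + Q = (10, 10)


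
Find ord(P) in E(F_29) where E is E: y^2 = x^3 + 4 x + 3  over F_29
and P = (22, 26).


Compute successive multiples of P until we hit O:
  1P = (22, 26)
  2P = (15, 25)
  3P = (8, 5)
  4P = (23, 16)
  5P = (26, 14)
  6P = (19, 23)
  7P = (18, 7)
  8P = (17, 5)
  ... (continuing to 27P)
  27P = O

ord(P) = 27


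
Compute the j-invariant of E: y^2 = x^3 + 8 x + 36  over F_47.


Delta = -16(4 a^3 + 27 b^2) mod 47 = 30
-1728 * (4 a)^3 = -1728 * (4*8)^3 mod 47 = 5
j = 5 * 30^(-1) mod 47 = 8

j = 8 (mod 47)


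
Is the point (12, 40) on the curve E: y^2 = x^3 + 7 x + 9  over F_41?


Check whether y^2 = x^3 + 7 x + 9 (mod 41) for (x, y) = (12, 40).
LHS: y^2 = 40^2 mod 41 = 1
RHS: x^3 + 7 x + 9 = 12^3 + 7*12 + 9 mod 41 = 17
LHS != RHS

No, not on the curve


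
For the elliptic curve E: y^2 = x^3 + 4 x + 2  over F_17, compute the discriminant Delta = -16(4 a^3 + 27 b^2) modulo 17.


4 a^3 + 27 b^2 = 4*4^3 + 27*2^2 = 256 + 108 = 364
Delta = -16 * (364) = -5824
Delta mod 17 = 7

Delta = 7 (mod 17)


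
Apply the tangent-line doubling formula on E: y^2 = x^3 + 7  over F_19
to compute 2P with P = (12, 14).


Doubling: s = (3 x1^2 + a) / (2 y1)
s = (3*12^2 + 0) / (2*14) mod 19 = 10
x3 = s^2 - 2 x1 mod 19 = 10^2 - 2*12 = 0
y3 = s (x1 - x3) - y1 mod 19 = 10 * (12 - 0) - 14 = 11

2P = (0, 11)


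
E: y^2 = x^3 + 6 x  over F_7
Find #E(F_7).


For each x in F_7, count y with y^2 = x^3 + 6 x + 0 mod 7:
  x = 0: RHS = 0, y in [0]  -> 1 point(s)
  x = 1: RHS = 0, y in [0]  -> 1 point(s)
  x = 4: RHS = 4, y in [2, 5]  -> 2 point(s)
  x = 5: RHS = 1, y in [1, 6]  -> 2 point(s)
  x = 6: RHS = 0, y in [0]  -> 1 point(s)
Affine points: 7. Add the point at infinity: total = 8.

#E(F_7) = 8


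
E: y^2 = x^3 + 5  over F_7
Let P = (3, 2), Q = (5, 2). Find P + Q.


P != Q, so use the chord formula.
s = (y2 - y1) / (x2 - x1) = (0) / (2) mod 7 = 0
x3 = s^2 - x1 - x2 mod 7 = 0^2 - 3 - 5 = 6
y3 = s (x1 - x3) - y1 mod 7 = 0 * (3 - 6) - 2 = 5

P + Q = (6, 5)


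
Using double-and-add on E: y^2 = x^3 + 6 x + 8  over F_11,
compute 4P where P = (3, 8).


k = 4 = 100_2 (binary, LSB first: 001)
Double-and-add from P = (3, 8):
  bit 0 = 0: acc unchanged = O
  bit 1 = 0: acc unchanged = O
  bit 2 = 1: acc = O + (10, 1) = (10, 1)

4P = (10, 1)


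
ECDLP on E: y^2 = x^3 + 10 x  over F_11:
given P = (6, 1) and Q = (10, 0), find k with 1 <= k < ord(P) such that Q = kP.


Enumerate multiples of P until we hit Q = (10, 0):
  1P = (6, 1)
  2P = (4, 7)
  3P = (10, 0)
Match found at i = 3.

k = 3


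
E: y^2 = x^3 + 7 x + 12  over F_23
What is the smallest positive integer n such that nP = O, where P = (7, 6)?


Compute successive multiples of P until we hit O:
  1P = (7, 6)
  2P = (21, 6)
  3P = (18, 17)
  4P = (22, 2)
  5P = (0, 9)
  6P = (19, 9)
  7P = (10, 22)
  8P = (14, 18)
  ... (continuing to 20P)
  20P = O

ord(P) = 20


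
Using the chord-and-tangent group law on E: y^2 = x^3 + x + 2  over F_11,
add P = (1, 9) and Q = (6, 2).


P != Q, so use the chord formula.
s = (y2 - y1) / (x2 - x1) = (4) / (5) mod 11 = 3
x3 = s^2 - x1 - x2 mod 11 = 3^2 - 1 - 6 = 2
y3 = s (x1 - x3) - y1 mod 11 = 3 * (1 - 2) - 9 = 10

P + Q = (2, 10)


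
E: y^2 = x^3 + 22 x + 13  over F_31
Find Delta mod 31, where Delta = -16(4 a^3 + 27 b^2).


4 a^3 + 27 b^2 = 4*22^3 + 27*13^2 = 42592 + 4563 = 47155
Delta = -16 * (47155) = -754480
Delta mod 31 = 29

Delta = 29 (mod 31)


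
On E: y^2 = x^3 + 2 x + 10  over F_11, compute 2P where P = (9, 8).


Doubling: s = (3 x1^2 + a) / (2 y1)
s = (3*9^2 + 2) / (2*8) mod 11 = 5
x3 = s^2 - 2 x1 mod 11 = 5^2 - 2*9 = 7
y3 = s (x1 - x3) - y1 mod 11 = 5 * (9 - 7) - 8 = 2

2P = (7, 2)


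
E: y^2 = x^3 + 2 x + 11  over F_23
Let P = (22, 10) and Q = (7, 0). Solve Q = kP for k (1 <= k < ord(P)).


Enumerate multiples of P until we hit Q = (7, 0):
  1P = (22, 10)
  2P = (15, 9)
  3P = (17, 17)
  4P = (20, 1)
  5P = (7, 0)
Match found at i = 5.

k = 5


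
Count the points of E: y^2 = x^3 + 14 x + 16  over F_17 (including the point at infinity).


For each x in F_17, count y with y^2 = x^3 + 14 x + 16 mod 17:
  x = 0: RHS = 16, y in [4, 13]  -> 2 point(s)
  x = 2: RHS = 1, y in [1, 16]  -> 2 point(s)
  x = 3: RHS = 0, y in [0]  -> 1 point(s)
  x = 4: RHS = 0, y in [0]  -> 1 point(s)
  x = 7: RHS = 15, y in [7, 10]  -> 2 point(s)
  x = 9: RHS = 4, y in [2, 15]  -> 2 point(s)
  x = 10: RHS = 0, y in [0]  -> 1 point(s)
  x = 12: RHS = 8, y in [5, 12]  -> 2 point(s)
  x = 13: RHS = 15, y in [7, 10]  -> 2 point(s)
  x = 14: RHS = 15, y in [7, 10]  -> 2 point(s)
  x = 16: RHS = 1, y in [1, 16]  -> 2 point(s)
Affine points: 19. Add the point at infinity: total = 20.

#E(F_17) = 20


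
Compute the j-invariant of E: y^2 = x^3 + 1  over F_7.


Delta = -16(4 a^3 + 27 b^2) mod 7 = 2
-1728 * (4 a)^3 = -1728 * (4*0)^3 mod 7 = 0
j = 0 * 2^(-1) mod 7 = 0

j = 0 (mod 7)


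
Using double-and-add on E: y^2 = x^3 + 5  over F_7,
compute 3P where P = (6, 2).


k = 3 = 11_2 (binary, LSB first: 11)
Double-and-add from P = (6, 2):
  bit 0 = 1: acc = O + (6, 2) = (6, 2)
  bit 1 = 1: acc = (6, 2) + (3, 2) = (5, 5)

3P = (5, 5)


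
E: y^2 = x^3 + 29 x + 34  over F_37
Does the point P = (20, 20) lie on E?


Check whether y^2 = x^3 + 29 x + 34 (mod 37) for (x, y) = (20, 20).
LHS: y^2 = 20^2 mod 37 = 30
RHS: x^3 + 29 x + 34 = 20^3 + 29*20 + 34 mod 37 = 30
LHS = RHS

Yes, on the curve


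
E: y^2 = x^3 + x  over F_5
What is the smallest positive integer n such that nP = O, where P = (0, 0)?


Compute successive multiples of P until we hit O:
  1P = (0, 0)
  2P = O

ord(P) = 2


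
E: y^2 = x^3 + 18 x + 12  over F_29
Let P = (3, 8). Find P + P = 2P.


Doubling: s = (3 x1^2 + a) / (2 y1)
s = (3*3^2 + 18) / (2*8) mod 29 = 1
x3 = s^2 - 2 x1 mod 29 = 1^2 - 2*3 = 24
y3 = s (x1 - x3) - y1 mod 29 = 1 * (3 - 24) - 8 = 0

2P = (24, 0)


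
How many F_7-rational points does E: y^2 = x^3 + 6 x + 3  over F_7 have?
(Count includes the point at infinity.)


For each x in F_7, count y with y^2 = x^3 + 6 x + 3 mod 7:
  x = 2: RHS = 2, y in [3, 4]  -> 2 point(s)
  x = 4: RHS = 0, y in [0]  -> 1 point(s)
  x = 5: RHS = 4, y in [2, 5]  -> 2 point(s)
Affine points: 5. Add the point at infinity: total = 6.

#E(F_7) = 6


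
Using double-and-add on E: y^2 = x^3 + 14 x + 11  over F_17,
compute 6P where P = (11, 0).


k = 6 = 110_2 (binary, LSB first: 011)
Double-and-add from P = (11, 0):
  bit 0 = 0: acc unchanged = O
  bit 1 = 1: acc = O + O = O
  bit 2 = 1: acc = O + O = O

6P = O


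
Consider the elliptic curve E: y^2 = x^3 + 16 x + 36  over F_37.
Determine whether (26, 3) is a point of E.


Check whether y^2 = x^3 + 16 x + 36 (mod 37) for (x, y) = (26, 3).
LHS: y^2 = 3^2 mod 37 = 9
RHS: x^3 + 16 x + 36 = 26^3 + 16*26 + 36 mod 37 = 9
LHS = RHS

Yes, on the curve


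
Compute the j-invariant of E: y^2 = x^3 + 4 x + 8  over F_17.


Delta = -16(4 a^3 + 27 b^2) mod 17 = 12
-1728 * (4 a)^3 = -1728 * (4*4)^3 mod 17 = 11
j = 11 * 12^(-1) mod 17 = 8

j = 8 (mod 17)


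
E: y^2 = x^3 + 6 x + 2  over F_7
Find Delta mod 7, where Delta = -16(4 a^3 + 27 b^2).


4 a^3 + 27 b^2 = 4*6^3 + 27*2^2 = 864 + 108 = 972
Delta = -16 * (972) = -15552
Delta mod 7 = 2

Delta = 2 (mod 7)


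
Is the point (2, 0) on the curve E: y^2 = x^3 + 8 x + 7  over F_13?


Check whether y^2 = x^3 + 8 x + 7 (mod 13) for (x, y) = (2, 0).
LHS: y^2 = 0^2 mod 13 = 0
RHS: x^3 + 8 x + 7 = 2^3 + 8*2 + 7 mod 13 = 5
LHS != RHS

No, not on the curve


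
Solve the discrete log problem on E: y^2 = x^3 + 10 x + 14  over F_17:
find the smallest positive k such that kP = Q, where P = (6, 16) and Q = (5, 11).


Enumerate multiples of P until we hit Q = (5, 11):
  1P = (6, 16)
  2P = (1, 12)
  3P = (12, 3)
  4P = (7, 6)
  5P = (2, 12)
  6P = (10, 14)
  7P = (14, 5)
  8P = (5, 6)
  9P = (4, 4)
  10P = (9, 0)
  11P = (4, 13)
  12P = (5, 11)
Match found at i = 12.

k = 12


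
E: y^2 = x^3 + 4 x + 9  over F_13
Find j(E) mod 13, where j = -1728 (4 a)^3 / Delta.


Delta = -16(4 a^3 + 27 b^2) mod 13 = 3
-1728 * (4 a)^3 = -1728 * (4*4)^3 mod 13 = 1
j = 1 * 3^(-1) mod 13 = 9

j = 9 (mod 13)


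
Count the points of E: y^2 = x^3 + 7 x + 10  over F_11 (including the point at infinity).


For each x in F_11, count y with y^2 = x^3 + 7 x + 10 mod 11:
  x = 3: RHS = 3, y in [5, 6]  -> 2 point(s)
  x = 4: RHS = 3, y in [5, 6]  -> 2 point(s)
  x = 5: RHS = 5, y in [4, 7]  -> 2 point(s)
  x = 6: RHS = 4, y in [2, 9]  -> 2 point(s)
Affine points: 8. Add the point at infinity: total = 9.

#E(F_11) = 9


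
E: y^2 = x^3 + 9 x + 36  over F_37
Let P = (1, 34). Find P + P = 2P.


Doubling: s = (3 x1^2 + a) / (2 y1)
s = (3*1^2 + 9) / (2*34) mod 37 = 35
x3 = s^2 - 2 x1 mod 37 = 35^2 - 2*1 = 2
y3 = s (x1 - x3) - y1 mod 37 = 35 * (1 - 2) - 34 = 5

2P = (2, 5)


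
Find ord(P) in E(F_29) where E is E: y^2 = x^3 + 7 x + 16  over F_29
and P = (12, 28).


Compute successive multiples of P until we hit O:
  1P = (12, 28)
  2P = (9, 24)
  3P = (13, 19)
  4P = (27, 20)
  5P = (14, 4)
  6P = (2, 26)
  7P = (22, 28)
  8P = (24, 1)
  ... (continuing to 18P)
  18P = O

ord(P) = 18


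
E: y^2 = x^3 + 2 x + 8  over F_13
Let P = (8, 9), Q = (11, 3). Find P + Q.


P != Q, so use the chord formula.
s = (y2 - y1) / (x2 - x1) = (7) / (3) mod 13 = 11
x3 = s^2 - x1 - x2 mod 13 = 11^2 - 8 - 11 = 11
y3 = s (x1 - x3) - y1 mod 13 = 11 * (8 - 11) - 9 = 10

P + Q = (11, 10)


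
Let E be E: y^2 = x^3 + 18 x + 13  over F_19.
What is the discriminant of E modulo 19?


4 a^3 + 27 b^2 = 4*18^3 + 27*13^2 = 23328 + 4563 = 27891
Delta = -16 * (27891) = -446256
Delta mod 19 = 16

Delta = 16 (mod 19)


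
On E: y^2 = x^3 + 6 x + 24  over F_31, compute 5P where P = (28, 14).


k = 5 = 101_2 (binary, LSB first: 101)
Double-and-add from P = (28, 14):
  bit 0 = 1: acc = O + (28, 14) = (28, 14)
  bit 1 = 0: acc unchanged = (28, 14)
  bit 2 = 1: acc = (28, 14) + (3, 10) = (28, 17)

5P = (28, 17)


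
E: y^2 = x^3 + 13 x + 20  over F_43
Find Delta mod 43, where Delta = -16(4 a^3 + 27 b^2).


4 a^3 + 27 b^2 = 4*13^3 + 27*20^2 = 8788 + 10800 = 19588
Delta = -16 * (19588) = -313408
Delta mod 43 = 19

Delta = 19 (mod 43)


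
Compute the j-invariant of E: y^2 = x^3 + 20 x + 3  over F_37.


Delta = -16(4 a^3 + 27 b^2) mod 37 = 3
-1728 * (4 a)^3 = -1728 * (4*20)^3 mod 37 = 8
j = 8 * 3^(-1) mod 37 = 15

j = 15 (mod 37)


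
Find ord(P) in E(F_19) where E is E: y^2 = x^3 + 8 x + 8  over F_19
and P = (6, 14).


Compute successive multiples of P until we hit O:
  1P = (6, 14)
  2P = (4, 16)
  3P = (10, 9)
  4P = (1, 13)
  5P = (9, 12)
  6P = (15, 11)
  7P = (15, 8)
  8P = (9, 7)
  ... (continuing to 13P)
  13P = O

ord(P) = 13


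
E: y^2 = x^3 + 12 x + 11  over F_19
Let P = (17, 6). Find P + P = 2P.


Doubling: s = (3 x1^2 + a) / (2 y1)
s = (3*17^2 + 12) / (2*6) mod 19 = 2
x3 = s^2 - 2 x1 mod 19 = 2^2 - 2*17 = 8
y3 = s (x1 - x3) - y1 mod 19 = 2 * (17 - 8) - 6 = 12

2P = (8, 12)


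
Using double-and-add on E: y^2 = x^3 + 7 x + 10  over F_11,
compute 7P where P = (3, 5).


k = 7 = 111_2 (binary, LSB first: 111)
Double-and-add from P = (3, 5):
  bit 0 = 1: acc = O + (3, 5) = (3, 5)
  bit 1 = 1: acc = (3, 5) + (6, 9) = (5, 7)
  bit 2 = 1: acc = (5, 7) + (4, 5) = (6, 2)

7P = (6, 2)


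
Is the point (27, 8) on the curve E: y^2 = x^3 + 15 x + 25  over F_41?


Check whether y^2 = x^3 + 15 x + 25 (mod 41) for (x, y) = (27, 8).
LHS: y^2 = 8^2 mod 41 = 23
RHS: x^3 + 15 x + 25 = 27^3 + 15*27 + 25 mod 41 = 23
LHS = RHS

Yes, on the curve


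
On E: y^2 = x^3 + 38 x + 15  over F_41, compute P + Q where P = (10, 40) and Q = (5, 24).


P != Q, so use the chord formula.
s = (y2 - y1) / (x2 - x1) = (25) / (36) mod 41 = 36
x3 = s^2 - x1 - x2 mod 41 = 36^2 - 10 - 5 = 10
y3 = s (x1 - x3) - y1 mod 41 = 36 * (10 - 10) - 40 = 1

P + Q = (10, 1)


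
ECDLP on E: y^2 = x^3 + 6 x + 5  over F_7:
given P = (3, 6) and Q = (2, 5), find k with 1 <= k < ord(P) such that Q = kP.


Enumerate multiples of P until we hit Q = (2, 5):
  1P = (3, 6)
  2P = (2, 2)
  3P = (4, 4)
  4P = (4, 3)
  5P = (2, 5)
Match found at i = 5.

k = 5


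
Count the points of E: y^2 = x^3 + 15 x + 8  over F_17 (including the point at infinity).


For each x in F_17, count y with y^2 = x^3 + 15 x + 8 mod 17:
  x = 0: RHS = 8, y in [5, 12]  -> 2 point(s)
  x = 4: RHS = 13, y in [8, 9]  -> 2 point(s)
  x = 5: RHS = 4, y in [2, 15]  -> 2 point(s)
  x = 6: RHS = 8, y in [5, 12]  -> 2 point(s)
  x = 10: RHS = 2, y in [6, 11]  -> 2 point(s)
  x = 11: RHS = 8, y in [5, 12]  -> 2 point(s)
  x = 14: RHS = 4, y in [2, 15]  -> 2 point(s)
  x = 15: RHS = 4, y in [2, 15]  -> 2 point(s)
  x = 16: RHS = 9, y in [3, 14]  -> 2 point(s)
Affine points: 18. Add the point at infinity: total = 19.

#E(F_17) = 19


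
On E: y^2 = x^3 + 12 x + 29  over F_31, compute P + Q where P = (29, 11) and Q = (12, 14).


P != Q, so use the chord formula.
s = (y2 - y1) / (x2 - x1) = (3) / (14) mod 31 = 29
x3 = s^2 - x1 - x2 mod 31 = 29^2 - 29 - 12 = 25
y3 = s (x1 - x3) - y1 mod 31 = 29 * (29 - 25) - 11 = 12

P + Q = (25, 12)


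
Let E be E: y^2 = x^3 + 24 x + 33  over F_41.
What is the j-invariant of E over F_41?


Delta = -16(4 a^3 + 27 b^2) mod 41 = 30
-1728 * (4 a)^3 = -1728 * (4*24)^3 mod 41 = 18
j = 18 * 30^(-1) mod 41 = 17

j = 17 (mod 41)


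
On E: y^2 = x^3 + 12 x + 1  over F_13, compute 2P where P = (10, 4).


Doubling: s = (3 x1^2 + a) / (2 y1)
s = (3*10^2 + 12) / (2*4) mod 13 = 0
x3 = s^2 - 2 x1 mod 13 = 0^2 - 2*10 = 6
y3 = s (x1 - x3) - y1 mod 13 = 0 * (10 - 6) - 4 = 9

2P = (6, 9)


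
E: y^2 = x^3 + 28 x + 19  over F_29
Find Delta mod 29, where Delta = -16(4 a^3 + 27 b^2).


4 a^3 + 27 b^2 = 4*28^3 + 27*19^2 = 87808 + 9747 = 97555
Delta = -16 * (97555) = -1560880
Delta mod 29 = 16

Delta = 16 (mod 29)


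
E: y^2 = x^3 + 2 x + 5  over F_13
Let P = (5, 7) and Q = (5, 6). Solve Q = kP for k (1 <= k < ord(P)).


Enumerate multiples of P until we hit Q = (5, 6):
  1P = (5, 7)
  2P = (4, 5)
  3P = (8, 0)
  4P = (4, 8)
  5P = (5, 6)
Match found at i = 5.

k = 5


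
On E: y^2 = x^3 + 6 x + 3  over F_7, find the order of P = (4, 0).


Compute successive multiples of P until we hit O:
  1P = (4, 0)
  2P = O

ord(P) = 2


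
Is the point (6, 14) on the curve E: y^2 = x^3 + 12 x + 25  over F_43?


Check whether y^2 = x^3 + 12 x + 25 (mod 43) for (x, y) = (6, 14).
LHS: y^2 = 14^2 mod 43 = 24
RHS: x^3 + 12 x + 25 = 6^3 + 12*6 + 25 mod 43 = 12
LHS != RHS

No, not on the curve
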